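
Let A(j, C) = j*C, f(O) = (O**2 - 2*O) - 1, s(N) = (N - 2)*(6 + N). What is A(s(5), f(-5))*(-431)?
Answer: -483582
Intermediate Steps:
s(N) = (-2 + N)*(6 + N)
f(O) = -1 + O**2 - 2*O
A(j, C) = C*j
A(s(5), f(-5))*(-431) = ((-1 + (-5)**2 - 2*(-5))*(-12 + 5**2 + 4*5))*(-431) = ((-1 + 25 + 10)*(-12 + 25 + 20))*(-431) = (34*33)*(-431) = 1122*(-431) = -483582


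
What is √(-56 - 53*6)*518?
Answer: 518*I*√374 ≈ 10018.0*I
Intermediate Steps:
√(-56 - 53*6)*518 = √(-56 - 318)*518 = √(-374)*518 = (I*√374)*518 = 518*I*√374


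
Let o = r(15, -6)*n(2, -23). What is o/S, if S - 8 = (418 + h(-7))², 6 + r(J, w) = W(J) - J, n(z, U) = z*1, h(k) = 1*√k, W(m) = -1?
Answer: 44*I/(-174725*I + 836*√7) ≈ -0.00025178 + 3.1873e-6*I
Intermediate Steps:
h(k) = √k
n(z, U) = z
r(J, w) = -7 - J (r(J, w) = -6 + (-1 - J) = -7 - J)
S = 8 + (418 + I*√7)² (S = 8 + (418 + √(-7))² = 8 + (418 + I*√7)² ≈ 1.7473e+5 + 2211.8*I)
o = -44 (o = (-7 - 1*15)*2 = (-7 - 15)*2 = -22*2 = -44)
o/S = -44/(174725 + 836*I*√7)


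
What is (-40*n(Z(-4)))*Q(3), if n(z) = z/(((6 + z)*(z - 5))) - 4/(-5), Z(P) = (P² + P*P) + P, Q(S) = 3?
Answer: -39216/391 ≈ -100.30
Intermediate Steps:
Z(P) = P + 2*P² (Z(P) = (P² + P²) + P = 2*P² + P = P + 2*P²)
n(z) = ⅘ + z/((-5 + z)*(6 + z)) (n(z) = z/(((6 + z)*(-5 + z))) - 4*(-⅕) = z/(((-5 + z)*(6 + z))) + ⅘ = z*(1/((-5 + z)*(6 + z))) + ⅘ = z/((-5 + z)*(6 + z)) + ⅘ = ⅘ + z/((-5 + z)*(6 + z)))
(-40*n(Z(-4)))*Q(3) = -8*(-120 + 4*(-4*(1 + 2*(-4)))² + 9*(-4*(1 + 2*(-4))))/(-30 - 4*(1 + 2*(-4)) + (-4*(1 + 2*(-4)))²)*3 = -8*(-120 + 4*(-4*(1 - 8))² + 9*(-4*(1 - 8)))/(-30 - 4*(1 - 8) + (-4*(1 - 8))²)*3 = -8*(-120 + 4*(-4*(-7))² + 9*(-4*(-7)))/(-30 - 4*(-7) + (-4*(-7))²)*3 = -8*(-120 + 4*28² + 9*28)/(-30 + 28 + 28²)*3 = -8*(-120 + 4*784 + 252)/(-30 + 28 + 784)*3 = -8*(-120 + 3136 + 252)/782*3 = -8*3268/782*3 = -40*1634/1955*3 = -13072/391*3 = -39216/391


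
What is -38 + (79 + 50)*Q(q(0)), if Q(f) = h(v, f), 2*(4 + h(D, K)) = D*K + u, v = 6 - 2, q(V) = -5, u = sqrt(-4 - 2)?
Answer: -1844 + 129*I*sqrt(6)/2 ≈ -1844.0 + 157.99*I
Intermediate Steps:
u = I*sqrt(6) (u = sqrt(-6) = I*sqrt(6) ≈ 2.4495*I)
v = 4
h(D, K) = -4 + I*sqrt(6)/2 + D*K/2 (h(D, K) = -4 + (D*K + I*sqrt(6))/2 = -4 + (I*sqrt(6) + D*K)/2 = -4 + (I*sqrt(6)/2 + D*K/2) = -4 + I*sqrt(6)/2 + D*K/2)
Q(f) = -4 + 2*f + I*sqrt(6)/2 (Q(f) = -4 + I*sqrt(6)/2 + (1/2)*4*f = -4 + I*sqrt(6)/2 + 2*f = -4 + 2*f + I*sqrt(6)/2)
-38 + (79 + 50)*Q(q(0)) = -38 + (79 + 50)*(-4 + 2*(-5) + I*sqrt(6)/2) = -38 + 129*(-4 - 10 + I*sqrt(6)/2) = -38 + 129*(-14 + I*sqrt(6)/2) = -38 + (-1806 + 129*I*sqrt(6)/2) = -1844 + 129*I*sqrt(6)/2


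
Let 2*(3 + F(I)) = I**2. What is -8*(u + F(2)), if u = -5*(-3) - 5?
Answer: -72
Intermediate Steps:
u = 10 (u = 15 - 5 = 10)
F(I) = -3 + I**2/2
-8*(u + F(2)) = -8*(10 + (-3 + (1/2)*2**2)) = -8*(10 + (-3 + (1/2)*4)) = -8*(10 + (-3 + 2)) = -8*(10 - 1) = -8*9 = -72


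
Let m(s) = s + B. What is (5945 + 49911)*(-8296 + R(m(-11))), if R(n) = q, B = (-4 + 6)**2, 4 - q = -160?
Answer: -454220992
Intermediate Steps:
q = 164 (q = 4 - 1*(-160) = 4 + 160 = 164)
B = 4 (B = 2**2 = 4)
m(s) = 4 + s (m(s) = s + 4 = 4 + s)
R(n) = 164
(5945 + 49911)*(-8296 + R(m(-11))) = (5945 + 49911)*(-8296 + 164) = 55856*(-8132) = -454220992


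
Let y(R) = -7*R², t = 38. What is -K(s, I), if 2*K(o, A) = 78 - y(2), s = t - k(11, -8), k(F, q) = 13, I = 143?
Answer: -53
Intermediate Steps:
s = 25 (s = 38 - 1*13 = 38 - 13 = 25)
K(o, A) = 53 (K(o, A) = (78 - (-7)*2²)/2 = (78 - (-7)*4)/2 = (78 - 1*(-28))/2 = (78 + 28)/2 = (½)*106 = 53)
-K(s, I) = -1*53 = -53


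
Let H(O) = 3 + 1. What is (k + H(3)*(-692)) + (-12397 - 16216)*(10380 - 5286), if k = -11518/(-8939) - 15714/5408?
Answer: -3523110075192891/24171056 ≈ -1.4576e+8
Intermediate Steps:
H(O) = 4
k = -39089051/24171056 (k = -11518*(-1/8939) - 15714*1/5408 = 11518/8939 - 7857/2704 = -39089051/24171056 ≈ -1.6172)
(k + H(3)*(-692)) + (-12397 - 16216)*(10380 - 5286) = (-39089051/24171056 + 4*(-692)) + (-12397 - 16216)*(10380 - 5286) = (-39089051/24171056 - 2768) - 28613*5094 = -66944572059/24171056 - 145754622 = -3523110075192891/24171056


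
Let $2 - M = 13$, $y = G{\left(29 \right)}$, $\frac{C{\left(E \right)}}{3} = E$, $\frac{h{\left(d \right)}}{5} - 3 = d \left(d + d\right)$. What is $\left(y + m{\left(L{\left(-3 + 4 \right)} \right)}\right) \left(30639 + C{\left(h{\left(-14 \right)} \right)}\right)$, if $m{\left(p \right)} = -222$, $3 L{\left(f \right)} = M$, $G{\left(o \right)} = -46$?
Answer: $-9799152$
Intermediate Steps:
$h{\left(d \right)} = 15 + 10 d^{2}$ ($h{\left(d \right)} = 15 + 5 d \left(d + d\right) = 15 + 5 d 2 d = 15 + 5 \cdot 2 d^{2} = 15 + 10 d^{2}$)
$C{\left(E \right)} = 3 E$
$y = -46$
$M = -11$ ($M = 2 - 13 = -11$)
$L{\left(f \right)} = - \frac{11}{3}$ ($L{\left(f \right)} = \frac{1}{3} \left(-11\right) = - \frac{11}{3}$)
$\left(y + m{\left(L{\left(-3 + 4 \right)} \right)}\right) \left(30639 + C{\left(h{\left(-14 \right)} \right)}\right) = \left(-46 - 222\right) \left(30639 + 3 \left(15 + 10 \left(-14\right)^{2}\right)\right) = - 268 \left(30639 + 3 \left(15 + 10 \cdot 196\right)\right) = - 268 \left(30639 + 3 \left(15 + 1960\right)\right) = - 268 \left(30639 + 3 \cdot 1975\right) = - 268 \left(30639 + 5925\right) = \left(-268\right) 36564 = -9799152$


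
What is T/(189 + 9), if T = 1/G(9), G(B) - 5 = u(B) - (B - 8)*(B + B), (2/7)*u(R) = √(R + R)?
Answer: 13/10197 + 7*√2/6798 ≈ 0.0027311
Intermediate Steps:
u(R) = 7*√2*√R/2 (u(R) = 7*√(R + R)/2 = 7*√(2*R)/2 = 7*(√2*√R)/2 = 7*√2*√R/2)
G(B) = 5 - 2*B*(-8 + B) + 7*√2*√B/2 (G(B) = 5 + (7*√2*√B/2 - (B - 8)*(B + B)) = 5 + (7*√2*√B/2 - (-8 + B)*2*B) = 5 + (7*√2*√B/2 - 2*B*(-8 + B)) = 5 + (-2*B*(-8 + B) + 7*√2*√B/2) = 5 - 2*B*(-8 + B) + 7*√2*√B/2)
T = 1/(-13 + 21*√2/2) (T = 1/(5 - 2*9² + 16*9 + 7*√2*√9/2) = 1/(5 - 2*81 + 144 + (7/2)*√2*3) = 1/(5 - 162 + 144 + 21*√2/2) = 1/(-13 + 21*√2/2) ≈ 0.54076)
T/(189 + 9) = (26/103 + 21*√2/103)/(189 + 9) = (26/103 + 21*√2/103)/198 = 13/10197 + 7*√2/6798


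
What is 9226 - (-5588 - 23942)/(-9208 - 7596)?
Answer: 77502087/8402 ≈ 9224.3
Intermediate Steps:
9226 - (-5588 - 23942)/(-9208 - 7596) = 9226 - (-29530)/(-16804) = 9226 - (-29530)*(-1)/16804 = 9226 - 1*14765/8402 = 9226 - 14765/8402 = 77502087/8402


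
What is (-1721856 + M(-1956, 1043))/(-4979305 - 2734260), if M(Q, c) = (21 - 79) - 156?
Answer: 344414/1542713 ≈ 0.22325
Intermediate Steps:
M(Q, c) = -214 (M(Q, c) = -58 - 156 = -214)
(-1721856 + M(-1956, 1043))/(-4979305 - 2734260) = (-1721856 - 214)/(-4979305 - 2734260) = -1722070/(-7713565) = -1722070*(-1/7713565) = 344414/1542713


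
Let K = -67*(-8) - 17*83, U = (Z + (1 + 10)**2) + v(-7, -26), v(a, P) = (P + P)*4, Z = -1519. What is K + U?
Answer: -2481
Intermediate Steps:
v(a, P) = 8*P (v(a, P) = (2*P)*4 = 8*P)
U = -1606 (U = (-1519 + (1 + 10)**2) + 8*(-26) = (-1519 + 11**2) - 208 = (-1519 + 121) - 208 = -1398 - 208 = -1606)
K = -875 (K = 536 - 1*1411 = 536 - 1411 = -875)
K + U = -875 - 1606 = -2481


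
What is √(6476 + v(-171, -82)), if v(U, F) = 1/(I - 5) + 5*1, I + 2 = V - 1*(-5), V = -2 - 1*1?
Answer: 2*√40505/5 ≈ 80.503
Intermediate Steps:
V = -3 (V = -2 - 1 = -3)
I = 0 (I = -2 + (-3 - 1*(-5)) = -2 + (-3 + 5) = -2 + 2 = 0)
v(U, F) = 24/5 (v(U, F) = 1/(0 - 5) + 5*1 = 1/(-5) + 5 = -⅕ + 5 = 24/5)
√(6476 + v(-171, -82)) = √(6476 + 24/5) = √(32404/5) = 2*√40505/5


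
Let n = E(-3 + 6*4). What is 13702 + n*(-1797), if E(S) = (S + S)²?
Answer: -3156206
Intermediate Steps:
E(S) = 4*S² (E(S) = (2*S)² = 4*S²)
n = 1764 (n = 4*(-3 + 6*4)² = 4*(-3 + 24)² = 4*21² = 4*441 = 1764)
13702 + n*(-1797) = 13702 + 1764*(-1797) = 13702 - 3169908 = -3156206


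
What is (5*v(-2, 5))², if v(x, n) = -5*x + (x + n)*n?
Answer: 15625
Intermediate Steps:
v(x, n) = -5*x + n*(n + x) (v(x, n) = -5*x + (n + x)*n = -5*x + n*(n + x))
(5*v(-2, 5))² = (5*(5² - 5*(-2) + 5*(-2)))² = (5*(25 + 10 - 10))² = (5*25)² = 125² = 15625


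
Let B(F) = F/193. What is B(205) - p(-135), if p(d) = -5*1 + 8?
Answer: -374/193 ≈ -1.9378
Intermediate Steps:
B(F) = F/193 (B(F) = F*(1/193) = F/193)
p(d) = 3 (p(d) = -5 + 8 = 3)
B(205) - p(-135) = (1/193)*205 - 1*3 = 205/193 - 3 = -374/193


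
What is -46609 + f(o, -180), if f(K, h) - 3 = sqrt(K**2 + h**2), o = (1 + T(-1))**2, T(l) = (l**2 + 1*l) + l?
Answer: -46426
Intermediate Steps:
T(l) = l**2 + 2*l (T(l) = (l**2 + l) + l = (l + l**2) + l = l**2 + 2*l)
o = 0 (o = (1 - (2 - 1))**2 = (1 - 1*1)**2 = (1 - 1)**2 = 0**2 = 0)
f(K, h) = 3 + sqrt(K**2 + h**2)
-46609 + f(o, -180) = -46609 + (3 + sqrt(0**2 + (-180)**2)) = -46609 + (3 + sqrt(0 + 32400)) = -46609 + (3 + sqrt(32400)) = -46609 + (3 + 180) = -46609 + 183 = -46426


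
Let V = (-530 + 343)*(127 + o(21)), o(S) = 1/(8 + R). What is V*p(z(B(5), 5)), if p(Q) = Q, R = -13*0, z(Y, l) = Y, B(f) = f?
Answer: -950895/8 ≈ -1.1886e+5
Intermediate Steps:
R = 0
o(S) = ⅛ (o(S) = 1/(8 + 0) = 1/8 = ⅛)
V = -190179/8 (V = (-530 + 343)*(127 + ⅛) = -187*1017/8 = -190179/8 ≈ -23772.)
V*p(z(B(5), 5)) = -190179/8*5 = -950895/8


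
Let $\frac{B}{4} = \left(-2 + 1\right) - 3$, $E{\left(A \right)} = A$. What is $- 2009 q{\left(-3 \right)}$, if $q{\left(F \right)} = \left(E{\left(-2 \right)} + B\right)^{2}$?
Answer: $-650916$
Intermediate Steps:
$B = -16$ ($B = 4 \left(\left(-2 + 1\right) - 3\right) = 4 \left(-1 - 3\right) = 4 \left(-4\right) = -16$)
$q{\left(F \right)} = 324$ ($q{\left(F \right)} = \left(-2 - 16\right)^{2} = \left(-18\right)^{2} = 324$)
$- 2009 q{\left(-3 \right)} = \left(-2009\right) 324 = -650916$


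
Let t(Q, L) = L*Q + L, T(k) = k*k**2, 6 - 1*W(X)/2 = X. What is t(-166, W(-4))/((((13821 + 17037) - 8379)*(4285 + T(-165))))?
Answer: 55/1681369256 ≈ 3.2711e-8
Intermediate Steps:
W(X) = 12 - 2*X
T(k) = k**3
t(Q, L) = L + L*Q
t(-166, W(-4))/((((13821 + 17037) - 8379)*(4285 + T(-165)))) = ((12 - 2*(-4))*(1 - 166))/((((13821 + 17037) - 8379)*(4285 + (-165)**3))) = ((12 + 8)*(-165))/(((30858 - 8379)*(4285 - 4492125))) = (20*(-165))/((22479*(-4487840))) = -3300/(-100882155360) = -3300*(-1/100882155360) = 55/1681369256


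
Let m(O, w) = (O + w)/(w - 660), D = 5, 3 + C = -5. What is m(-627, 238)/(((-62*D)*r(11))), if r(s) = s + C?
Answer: -389/392460 ≈ -0.00099118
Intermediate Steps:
C = -8 (C = -3 - 5 = -8)
r(s) = -8 + s (r(s) = s - 8 = -8 + s)
m(O, w) = (O + w)/(-660 + w)
m(-627, 238)/(((-62*D)*r(11))) = ((-627 + 238)/(-660 + 238))/(((-62*5)*(-8 + 11))) = (-389/(-422))/((-310*3)) = -1/422*(-389)/(-930) = (389/422)*(-1/930) = -389/392460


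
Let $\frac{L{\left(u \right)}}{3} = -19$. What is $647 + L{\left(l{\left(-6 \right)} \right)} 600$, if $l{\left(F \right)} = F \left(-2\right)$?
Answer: $-33553$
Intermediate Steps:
$l{\left(F \right)} = - 2 F$
$L{\left(u \right)} = -57$ ($L{\left(u \right)} = 3 \left(-19\right) = -57$)
$647 + L{\left(l{\left(-6 \right)} \right)} 600 = 647 - 34200 = -33553$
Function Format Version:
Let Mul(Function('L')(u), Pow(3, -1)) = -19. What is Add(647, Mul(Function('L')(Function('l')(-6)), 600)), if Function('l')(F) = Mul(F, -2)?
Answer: -33553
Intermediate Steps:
Function('l')(F) = Mul(-2, F)
Function('L')(u) = -57 (Function('L')(u) = Mul(3, -19) = -57)
Add(647, Mul(Function('L')(Function('l')(-6)), 600)) = Add(647, Mul(-57, 600)) = Add(647, -34200) = -33553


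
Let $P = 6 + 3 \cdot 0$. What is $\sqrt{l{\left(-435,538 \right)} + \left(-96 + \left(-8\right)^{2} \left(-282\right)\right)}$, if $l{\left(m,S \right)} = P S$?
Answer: $2 i \sqrt{3729} \approx 122.13 i$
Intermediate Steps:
$P = 6$ ($P = 6 + 0 = 6$)
$l{\left(m,S \right)} = 6 S$
$\sqrt{l{\left(-435,538 \right)} + \left(-96 + \left(-8\right)^{2} \left(-282\right)\right)} = \sqrt{6 \cdot 538 + \left(-96 + \left(-8\right)^{2} \left(-282\right)\right)} = \sqrt{3228 + \left(-96 + 64 \left(-282\right)\right)} = \sqrt{3228 - 18144} = \sqrt{-14916} = 2 i \sqrt{3729}$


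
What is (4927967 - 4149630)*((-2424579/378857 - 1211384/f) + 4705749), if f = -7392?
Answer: 183172475732799579577/50009124 ≈ 3.6628e+12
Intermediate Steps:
(4927967 - 4149630)*((-2424579/378857 - 1211384/f) + 4705749) = (4927967 - 4149630)*((-2424579/378857 - 1211384/(-7392)) + 4705749) = 778337*((-2424579*1/378857 - 1211384*(-1/7392)) + 4705749) = 778337*((-2424579/378857 + 151423/924) + 4705749) = 778337*(55127352515/350063868 + 4705749) = 778337*(1647367824129647/350063868) = 183172475732799579577/50009124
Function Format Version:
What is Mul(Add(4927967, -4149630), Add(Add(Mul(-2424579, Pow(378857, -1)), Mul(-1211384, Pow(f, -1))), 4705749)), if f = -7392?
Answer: Rational(183172475732799579577, 50009124) ≈ 3.6628e+12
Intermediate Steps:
Mul(Add(4927967, -4149630), Add(Add(Mul(-2424579, Pow(378857, -1)), Mul(-1211384, Pow(f, -1))), 4705749)) = Mul(Add(4927967, -4149630), Add(Add(Mul(-2424579, Pow(378857, -1)), Mul(-1211384, Pow(-7392, -1))), 4705749)) = Mul(778337, Add(Add(Mul(-2424579, Rational(1, 378857)), Mul(-1211384, Rational(-1, 7392))), 4705749)) = Mul(778337, Add(Add(Rational(-2424579, 378857), Rational(151423, 924)), 4705749)) = Mul(778337, Add(Rational(55127352515, 350063868), 4705749)) = Mul(778337, Rational(1647367824129647, 350063868)) = Rational(183172475732799579577, 50009124)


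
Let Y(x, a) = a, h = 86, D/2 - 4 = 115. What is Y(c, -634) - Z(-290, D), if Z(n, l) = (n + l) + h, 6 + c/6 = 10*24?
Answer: -668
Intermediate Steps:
D = 238 (D = 8 + 2*115 = 8 + 230 = 238)
c = 1404 (c = -36 + 6*(10*24) = -36 + 6*240 = -36 + 1440 = 1404)
Z(n, l) = 86 + l + n (Z(n, l) = (n + l) + 86 = (l + n) + 86 = 86 + l + n)
Y(c, -634) - Z(-290, D) = -634 - (86 + 238 - 290) = -634 - 1*34 = -634 - 34 = -668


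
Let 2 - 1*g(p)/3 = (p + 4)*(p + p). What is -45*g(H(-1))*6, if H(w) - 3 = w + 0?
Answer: 17820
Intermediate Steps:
H(w) = 3 + w (H(w) = 3 + (w + 0) = 3 + w)
g(p) = 6 - 6*p*(4 + p) (g(p) = 6 - 3*(p + 4)*(p + p) = 6 - 3*(4 + p)*2*p = 6 - 6*p*(4 + p))
-45*g(H(-1))*6 = -45*(6 - 24*(3 - 1) - 6*(3 - 1)²)*6 = -45*(6 - 24*2 - 6*2²)*6 = -45*(6 - 48 - 6*4)*6 = -45*(6 - 48 - 24)*6 = -45*(-66)*6 = 2970*6 = 17820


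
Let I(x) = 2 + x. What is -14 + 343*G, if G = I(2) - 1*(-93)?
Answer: 33257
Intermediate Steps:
G = 97 (G = (2 + 2) - 1*(-93) = 4 + 93 = 97)
-14 + 343*G = -14 + 343*97 = -14 + 33271 = 33257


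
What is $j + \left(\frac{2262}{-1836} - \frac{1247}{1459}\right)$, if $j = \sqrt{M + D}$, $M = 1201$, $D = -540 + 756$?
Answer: $- \frac{931625}{446454} + \sqrt{1417} \approx 35.556$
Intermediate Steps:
$D = 216$
$j = \sqrt{1417}$ ($j = \sqrt{1201 + 216} = \sqrt{1417} \approx 37.643$)
$j + \left(\frac{2262}{-1836} - \frac{1247}{1459}\right) = \sqrt{1417} + \left(\frac{2262}{-1836} - \frac{1247}{1459}\right) = \sqrt{1417} + \left(2262 \left(- \frac{1}{1836}\right) - \frac{1247}{1459}\right) = \sqrt{1417} - \frac{931625}{446454} = - \frac{931625}{446454} + \sqrt{1417}$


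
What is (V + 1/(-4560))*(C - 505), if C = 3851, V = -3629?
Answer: -27685207193/2280 ≈ -1.2143e+7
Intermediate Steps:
(V + 1/(-4560))*(C - 505) = (-3629 + 1/(-4560))*(3851 - 505) = (-3629 - 1/4560)*3346 = -16548241/4560*3346 = -27685207193/2280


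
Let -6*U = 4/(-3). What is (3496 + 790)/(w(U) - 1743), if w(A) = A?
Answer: -38574/15685 ≈ -2.4593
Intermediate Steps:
U = 2/9 (U = -2/(3*(-3)) = -2*(-1)/(3*3) = -⅙*(-4/3) = 2/9 ≈ 0.22222)
(3496 + 790)/(w(U) - 1743) = (3496 + 790)/(2/9 - 1743) = 4286/(-15685/9) = 4286*(-9/15685) = -38574/15685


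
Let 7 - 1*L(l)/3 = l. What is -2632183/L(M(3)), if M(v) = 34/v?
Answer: 2632183/13 ≈ 2.0248e+5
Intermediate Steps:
L(l) = 21 - 3*l
-2632183/L(M(3)) = -2632183/(21 - 102/3) = -2632183/(21 - 3*34/3) = -2632183/(21 - 34) = -2632183/(-13) = -2632183*(-1/13) = 2632183/13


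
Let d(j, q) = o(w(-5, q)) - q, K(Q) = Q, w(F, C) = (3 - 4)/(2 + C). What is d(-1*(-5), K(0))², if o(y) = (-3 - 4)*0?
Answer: 0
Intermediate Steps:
w(F, C) = -1/(2 + C)
o(y) = 0 (o(y) = -7*0 = 0)
d(j, q) = -q (d(j, q) = 0 - q = -q)
d(-1*(-5), K(0))² = (-1*0)² = 0² = 0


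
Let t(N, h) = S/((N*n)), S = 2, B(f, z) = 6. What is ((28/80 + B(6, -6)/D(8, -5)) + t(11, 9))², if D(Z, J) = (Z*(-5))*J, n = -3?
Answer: 277729/2722500 ≈ 0.10201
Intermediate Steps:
D(Z, J) = -5*J*Z (D(Z, J) = (-5*Z)*J = -5*J*Z)
t(N, h) = -2/(3*N) (t(N, h) = 2/((N*(-3))) = 2/((-3*N)) = 2*(-1/(3*N)) = -2/(3*N))
((28/80 + B(6, -6)/D(8, -5)) + t(11, 9))² = ((28/80 + 6/((-5*(-5)*8))) - ⅔/11)² = ((28*(1/80) + 6/200) - ⅔*1/11)² = ((7/20 + 6*(1/200)) - 2/33)² = ((7/20 + 3/100) - 2/33)² = (19/50 - 2/33)² = (527/1650)² = 277729/2722500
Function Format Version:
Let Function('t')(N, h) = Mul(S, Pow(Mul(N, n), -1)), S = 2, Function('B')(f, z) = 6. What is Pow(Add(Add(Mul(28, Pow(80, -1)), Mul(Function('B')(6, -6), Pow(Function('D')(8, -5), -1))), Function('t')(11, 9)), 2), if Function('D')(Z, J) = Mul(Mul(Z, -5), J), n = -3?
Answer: Rational(277729, 2722500) ≈ 0.10201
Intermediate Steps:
Function('D')(Z, J) = Mul(-5, J, Z) (Function('D')(Z, J) = Mul(Mul(-5, Z), J) = Mul(-5, J, Z))
Function('t')(N, h) = Mul(Rational(-2, 3), Pow(N, -1)) (Function('t')(N, h) = Mul(2, Pow(Mul(N, -3), -1)) = Mul(2, Pow(Mul(-3, N), -1)) = Mul(2, Mul(Rational(-1, 3), Pow(N, -1))) = Mul(Rational(-2, 3), Pow(N, -1)))
Pow(Add(Add(Mul(28, Pow(80, -1)), Mul(Function('B')(6, -6), Pow(Function('D')(8, -5), -1))), Function('t')(11, 9)), 2) = Pow(Add(Add(Mul(28, Pow(80, -1)), Mul(6, Pow(Mul(-5, -5, 8), -1))), Mul(Rational(-2, 3), Pow(11, -1))), 2) = Pow(Add(Add(Mul(28, Rational(1, 80)), Mul(6, Pow(200, -1))), Mul(Rational(-2, 3), Rational(1, 11))), 2) = Pow(Add(Add(Rational(7, 20), Mul(6, Rational(1, 200))), Rational(-2, 33)), 2) = Pow(Add(Add(Rational(7, 20), Rational(3, 100)), Rational(-2, 33)), 2) = Pow(Add(Rational(19, 50), Rational(-2, 33)), 2) = Pow(Rational(527, 1650), 2) = Rational(277729, 2722500)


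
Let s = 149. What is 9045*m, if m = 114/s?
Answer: 1031130/149 ≈ 6920.3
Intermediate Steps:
m = 114/149 ≈ 0.76510
9045*m = 9045*(114/149) = 1031130/149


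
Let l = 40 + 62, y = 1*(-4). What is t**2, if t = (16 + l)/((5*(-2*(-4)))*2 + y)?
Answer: 3481/1444 ≈ 2.4107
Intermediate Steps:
y = -4
l = 102
t = 59/38 (t = (16 + 102)/((5*(-2*(-4)))*2 - 4) = 118/((5*8)*2 - 4) = 118/(40*2 - 4) = 118/(80 - 4) = 118/76 = 118*(1/76) = 59/38 ≈ 1.5526)
t**2 = (59/38)**2 = 3481/1444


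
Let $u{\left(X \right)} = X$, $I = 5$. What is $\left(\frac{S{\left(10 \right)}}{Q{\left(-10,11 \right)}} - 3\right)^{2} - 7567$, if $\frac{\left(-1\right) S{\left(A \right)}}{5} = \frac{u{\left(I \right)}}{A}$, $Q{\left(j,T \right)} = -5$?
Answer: $- \frac{30243}{4} \approx -7560.8$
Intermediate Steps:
$S{\left(A \right)} = - \frac{25}{A}$ ($S{\left(A \right)} = - 5 \frac{5}{A} = - \frac{25}{A}$)
$\left(\frac{S{\left(10 \right)}}{Q{\left(-10,11 \right)}} - 3\right)^{2} - 7567 = \left(\frac{\left(-25\right) \frac{1}{10}}{-5} - 3\right)^{2} - 7567 = \left(\left(-25\right) \frac{1}{10} \left(- \frac{1}{5}\right) - 3\right)^{2} - 7567 = \left(\left(- \frac{5}{2}\right) \left(- \frac{1}{5}\right) - 3\right)^{2} - 7567 = \left(\frac{1}{2} - 3\right)^{2} - 7567 = \left(- \frac{5}{2}\right)^{2} - 7567 = \frac{25}{4} - 7567 = - \frac{30243}{4}$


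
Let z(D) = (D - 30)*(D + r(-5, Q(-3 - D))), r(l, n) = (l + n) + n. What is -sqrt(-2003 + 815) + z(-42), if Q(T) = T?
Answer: -2232 - 6*I*sqrt(33) ≈ -2232.0 - 34.467*I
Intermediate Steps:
r(l, n) = l + 2*n
z(D) = (-30 + D)*(-11 - D) (z(D) = (D - 30)*(D + (-5 + 2*(-3 - D))) = (-30 + D)*(D + (-5 + (-6 - 2*D))) = (-30 + D)*(D + (-11 - 2*D)) = (-30 + D)*(-11 - D))
-sqrt(-2003 + 815) + z(-42) = -sqrt(-2003 + 815) + (330 - 1*(-42)**2 + 19*(-42)) = -sqrt(-1188) + (330 - 1*1764 - 798) = -6*I*sqrt(33) + (330 - 1764 - 798) = -6*I*sqrt(33) - 2232 = -2232 - 6*I*sqrt(33)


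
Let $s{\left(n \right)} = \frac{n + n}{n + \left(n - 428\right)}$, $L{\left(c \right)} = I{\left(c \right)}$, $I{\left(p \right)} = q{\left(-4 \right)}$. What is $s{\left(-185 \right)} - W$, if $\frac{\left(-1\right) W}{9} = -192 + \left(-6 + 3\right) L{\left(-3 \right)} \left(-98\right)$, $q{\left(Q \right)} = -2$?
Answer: $- \frac{2800795}{399} \approx -7019.5$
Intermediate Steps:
$I{\left(p \right)} = -2$
$L{\left(c \right)} = -2$
$s{\left(n \right)} = \frac{2 n}{-428 + 2 n}$ ($s{\left(n \right)} = \frac{2 n}{n + \left(-428 + n\right)} = \frac{2 n}{-428 + 2 n}$)
$W = 7020$ ($W = - 9 \left(-192 + \left(-6 + 3\right) \left(-2\right) \left(-98\right)\right) = - 9 \left(-192 + \left(-3\right) \left(-2\right) \left(-98\right)\right) = - 9 \left(-192 + 6 \left(-98\right)\right) = - 9 \left(-192 - 588\right) = \left(-9\right) \left(-780\right) = 7020$)
$s{\left(-185 \right)} - W = - \frac{185}{-214 - 185} - 7020 = - \frac{185}{-399} - 7020 = \left(-185\right) \left(- \frac{1}{399}\right) - 7020 = \frac{185}{399} - 7020 = - \frac{2800795}{399}$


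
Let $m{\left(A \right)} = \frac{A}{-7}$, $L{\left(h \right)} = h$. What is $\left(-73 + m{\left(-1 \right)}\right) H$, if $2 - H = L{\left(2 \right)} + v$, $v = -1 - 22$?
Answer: $- \frac{11730}{7} \approx -1675.7$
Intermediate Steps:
$v = -23$
$m{\left(A \right)} = - \frac{A}{7}$ ($m{\left(A \right)} = A \left(- \frac{1}{7}\right) = - \frac{A}{7}$)
$H = 23$ ($H = 2 - \left(2 - 23\right) = 2 - -21 = 2 + 21 = 23$)
$\left(-73 + m{\left(-1 \right)}\right) H = \left(-73 - - \frac{1}{7}\right) 23 = \left(-73 + \frac{1}{7}\right) 23 = \left(- \frac{510}{7}\right) 23 = - \frac{11730}{7}$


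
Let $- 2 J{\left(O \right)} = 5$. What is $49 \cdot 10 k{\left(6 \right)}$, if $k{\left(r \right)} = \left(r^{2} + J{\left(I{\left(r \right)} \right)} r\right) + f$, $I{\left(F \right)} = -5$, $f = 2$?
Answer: $11270$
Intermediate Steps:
$J{\left(O \right)} = - \frac{5}{2}$ ($J{\left(O \right)} = \left(- \frac{1}{2}\right) 5 = - \frac{5}{2}$)
$k{\left(r \right)} = 2 + r^{2} - \frac{5 r}{2}$ ($k{\left(r \right)} = \left(r^{2} - \frac{5 r}{2}\right) + 2 = 2 + r^{2} - \frac{5 r}{2}$)
$49 \cdot 10 k{\left(6 \right)} = 49 \cdot 10 \left(2 + 6^{2} - 15\right) = 490 \left(2 + 36 - 15\right) = 490 \cdot 23 = 11270$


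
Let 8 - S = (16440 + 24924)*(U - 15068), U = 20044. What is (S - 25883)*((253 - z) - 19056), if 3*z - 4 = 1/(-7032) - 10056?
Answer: 7456056114819533/2344 ≈ 3.1809e+12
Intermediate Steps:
z = -70685665/21096 (z = 4/3 + (1/(-7032) - 10056)/3 = 4/3 + (-1/7032 - 10056)/3 = 4/3 + (⅓)*(-70713793/7032) = 4/3 - 70713793/21096 = -70685665/21096 ≈ -3350.7)
S = -205827256 (S = 8 - (16440 + 24924)*(20044 - 15068) = 8 - 41364*4976 = 8 - 1*205827264 = 8 - 205827264 = -205827256)
(S - 25883)*((253 - z) - 19056) = (-205827256 - 25883)*((253 - 1*(-70685665/21096)) - 19056) = -205853139*((253 + 70685665/21096) - 19056) = -205853139*(76022953/21096 - 19056) = -205853139*(-325982423/21096) = 7456056114819533/2344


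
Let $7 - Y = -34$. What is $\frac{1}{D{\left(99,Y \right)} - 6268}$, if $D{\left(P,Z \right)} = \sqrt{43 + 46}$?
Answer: $- \frac{6268}{39287735} - \frac{\sqrt{89}}{39287735} \approx -0.00015978$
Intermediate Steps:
$Y = 41$ ($Y = 7 - -34 = 7 + 34 = 41$)
$D{\left(P,Z \right)} = \sqrt{89}$
$\frac{1}{D{\left(99,Y \right)} - 6268} = \frac{1}{\sqrt{89} - 6268} = \frac{1}{-6268 + \sqrt{89}}$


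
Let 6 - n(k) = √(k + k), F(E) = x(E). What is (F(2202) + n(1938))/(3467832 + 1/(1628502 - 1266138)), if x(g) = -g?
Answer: -795751344/1256617474849 - 724728*√969/1256617474849 ≈ -0.00065120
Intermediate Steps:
F(E) = -E
n(k) = 6 - √2*√k (n(k) = 6 - √(k + k) = 6 - √(2*k) = 6 - √2*√k)
(F(2202) + n(1938))/(3467832 + 1/(1628502 - 1266138)) = (-1*2202 + (6 - √2*√1938))/(3467832 + 1/(1628502 - 1266138)) = (-2202 + (6 - 2*√969))/(3467832 + 1/362364) = (-2196 - 2*√969)/(3467832 + 1/362364) = (-2196 - 2*√969)/(1256617474849/362364) = (-2196 - 2*√969)*(362364/1256617474849) = -795751344/1256617474849 - 724728*√969/1256617474849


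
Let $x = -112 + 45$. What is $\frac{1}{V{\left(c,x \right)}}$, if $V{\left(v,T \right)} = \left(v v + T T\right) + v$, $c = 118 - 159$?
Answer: $\frac{1}{6129} \approx 0.00016316$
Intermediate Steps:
$x = -67$
$c = -41$ ($c = 118 - 159 = -41$)
$V{\left(v,T \right)} = v + T^{2} + v^{2}$ ($V{\left(v,T \right)} = \left(v^{2} + T^{2}\right) + v = \left(T^{2} + v^{2}\right) + v = v + T^{2} + v^{2}$)
$\frac{1}{V{\left(c,x \right)}} = \frac{1}{-41 + \left(-67\right)^{2} + \left(-41\right)^{2}} = \frac{1}{-41 + 4489 + 1681} = \frac{1}{6129}$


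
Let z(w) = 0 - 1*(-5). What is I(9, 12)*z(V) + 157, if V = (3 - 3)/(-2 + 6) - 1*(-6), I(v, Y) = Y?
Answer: 217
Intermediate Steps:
V = 6 (V = 0/4 + 6 = 0*(¼) + 6 = 0 + 6 = 6)
z(w) = 5 (z(w) = 0 + 5 = 5)
I(9, 12)*z(V) + 157 = 12*5 + 157 = 60 + 157 = 217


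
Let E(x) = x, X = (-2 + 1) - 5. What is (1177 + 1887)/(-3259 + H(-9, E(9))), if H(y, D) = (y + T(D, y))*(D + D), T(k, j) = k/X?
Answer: -383/431 ≈ -0.88863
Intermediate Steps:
X = -6 (X = -1 - 5 = -6)
T(k, j) = -k/6 (T(k, j) = k/(-6) = k*(-⅙) = -k/6)
H(y, D) = 2*D*(y - D/6) (H(y, D) = (y - D/6)*(D + D) = (y - D/6)*(2*D) = 2*D*(y - D/6))
(1177 + 1887)/(-3259 + H(-9, E(9))) = (1177 + 1887)/(-3259 + (⅓)*9*(-1*9 + 6*(-9))) = 3064/(-3259 + (⅓)*9*(-9 - 54)) = 3064/(-3259 + (⅓)*9*(-63)) = 3064/(-3259 - 189) = 3064/(-3448) = 3064*(-1/3448) = -383/431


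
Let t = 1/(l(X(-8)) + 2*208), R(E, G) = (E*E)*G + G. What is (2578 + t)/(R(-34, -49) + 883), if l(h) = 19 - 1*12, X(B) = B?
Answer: -218099/4721526 ≈ -0.046192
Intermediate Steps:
l(h) = 7 (l(h) = 19 - 12 = 7)
R(E, G) = G + G*E² (R(E, G) = E²*G + G = G*E² + G = G + G*E²)
t = 1/423 (t = 1/(7 + 2*208) = 1/(7 + 416) = 1/423 ≈ 0.0023641)
(2578 + t)/(R(-34, -49) + 883) = (2578 + 1/423)/(-49*(1 + (-34)²) + 883) = 1090495/(423*(-49*(1 + 1156) + 883)) = 1090495/(423*(-49*1157 + 883)) = 1090495/(423*(-56693 + 883)) = (1090495/423)/(-55810) = (1090495/423)*(-1/55810) = -218099/4721526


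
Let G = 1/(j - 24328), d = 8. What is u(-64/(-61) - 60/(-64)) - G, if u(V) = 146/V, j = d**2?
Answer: 3457524883/47047896 ≈ 73.490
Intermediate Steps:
j = 64 (j = 8**2 = 64)
G = -1/24264 (G = 1/(64 - 24328) = 1/(-24264) = -1/24264 ≈ -4.1213e-5)
u(-64/(-61) - 60/(-64)) - G = 146/(-64/(-61) - 60/(-64)) - 1*(-1/24264) = 146/(-64*(-1/61) - 60*(-1/64)) + 1/24264 = 146/(64/61 + 15/16) + 1/24264 = 146/(1939/976) + 1/24264 = 146*(976/1939) + 1/24264 = 142496/1939 + 1/24264 = 3457524883/47047896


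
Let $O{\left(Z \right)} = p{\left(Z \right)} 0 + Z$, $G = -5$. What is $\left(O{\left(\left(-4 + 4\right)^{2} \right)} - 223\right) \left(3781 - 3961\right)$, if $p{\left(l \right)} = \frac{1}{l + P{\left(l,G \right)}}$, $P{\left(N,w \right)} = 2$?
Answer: $40140$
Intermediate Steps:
$p{\left(l \right)} = \frac{1}{2 + l}$ ($p{\left(l \right)} = \frac{1}{l + 2} = \frac{1}{2 + l}$)
$O{\left(Z \right)} = Z$ ($O{\left(Z \right)} = \frac{1}{2 + Z} 0 + Z = 0 + Z = Z$)
$\left(O{\left(\left(-4 + 4\right)^{2} \right)} - 223\right) \left(3781 - 3961\right) = \left(\left(-4 + 4\right)^{2} - 223\right) \left(3781 - 3961\right) = \left(0^{2} - 223\right) \left(-180\right) = \left(0 - 223\right) \left(-180\right) = \left(-223\right) \left(-180\right) = 40140$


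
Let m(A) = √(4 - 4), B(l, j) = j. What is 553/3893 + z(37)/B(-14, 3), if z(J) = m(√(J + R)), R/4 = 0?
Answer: 553/3893 ≈ 0.14205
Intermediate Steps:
R = 0 (R = 4*0 = 0)
m(A) = 0 (m(A) = √0 = 0)
z(J) = 0
553/3893 + z(37)/B(-14, 3) = 553/3893 + 0/3 = 553*(1/3893) + 0*(⅓) = 553/3893 + 0 = 553/3893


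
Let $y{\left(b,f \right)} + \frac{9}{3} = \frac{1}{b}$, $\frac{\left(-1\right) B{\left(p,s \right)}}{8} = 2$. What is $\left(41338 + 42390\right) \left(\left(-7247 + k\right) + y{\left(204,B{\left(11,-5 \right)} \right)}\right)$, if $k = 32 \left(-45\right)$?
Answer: $- \frac{37107391388}{51} \approx -7.276 \cdot 10^{8}$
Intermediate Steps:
$B{\left(p,s \right)} = -16$ ($B{\left(p,s \right)} = \left(-8\right) 2 = -16$)
$k = -1440$
$y{\left(b,f \right)} = -3 + \frac{1}{b}$
$\left(41338 + 42390\right) \left(\left(-7247 + k\right) + y{\left(204,B{\left(11,-5 \right)} \right)}\right) = \left(41338 + 42390\right) \left(\left(-7247 - 1440\right) - \left(3 - \frac{1}{204}\right)\right) = 83728 \left(-8687 + \left(-3 + \frac{1}{204}\right)\right) = 83728 \left(-8687 - \frac{611}{204}\right) = 83728 \left(- \frac{1772759}{204}\right) = - \frac{37107391388}{51}$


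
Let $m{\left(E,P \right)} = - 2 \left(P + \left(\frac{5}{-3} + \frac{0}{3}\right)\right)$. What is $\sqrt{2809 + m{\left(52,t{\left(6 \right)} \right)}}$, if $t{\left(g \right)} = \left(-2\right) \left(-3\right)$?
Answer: $\frac{\sqrt{25203}}{3} \approx 52.918$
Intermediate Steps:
$t{\left(g \right)} = 6$
$m{\left(E,P \right)} = \frac{10}{3} - 2 P$ ($m{\left(E,P \right)} = - 2 \left(P + \left(5 \left(- \frac{1}{3}\right) + 0 \cdot \frac{1}{3}\right)\right) = - 2 \left(P + \left(- \frac{5}{3} + 0\right)\right) = - 2 \left(P - \frac{5}{3}\right) = - 2 \left(- \frac{5}{3} + P\right) = \frac{10}{3} - 2 P$)
$\sqrt{2809 + m{\left(52,t{\left(6 \right)} \right)}} = \sqrt{2809 + \left(\frac{10}{3} - 12\right)} = \sqrt{2809 - \frac{26}{3}} = \sqrt{\frac{8401}{3}} = \frac{\sqrt{25203}}{3}$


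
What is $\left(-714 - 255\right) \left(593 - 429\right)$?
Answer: $-158916$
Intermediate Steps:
$\left(-714 - 255\right) \left(593 - 429\right) = \left(-969\right) 164 = -158916$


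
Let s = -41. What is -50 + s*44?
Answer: -1854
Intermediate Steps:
-50 + s*44 = -50 - 41*44 = -50 - 1804 = -1854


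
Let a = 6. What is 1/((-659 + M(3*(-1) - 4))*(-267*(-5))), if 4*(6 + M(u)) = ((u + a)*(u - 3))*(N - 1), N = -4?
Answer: -2/1808925 ≈ -1.1056e-6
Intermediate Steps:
M(u) = -6 - 5*(-3 + u)*(6 + u)/4 (M(u) = -6 + (((u + 6)*(u - 3))*(-4 - 1))/4 = -6 + (((6 + u)*(-3 + u))*(-5))/4 = -6 + (((-3 + u)*(6 + u))*(-5))/4 = -6 + (-5*(-3 + u)*(6 + u))/4 = -6 - 5*(-3 + u)*(6 + u)/4)
1/((-659 + M(3*(-1) - 4))*(-267*(-5))) = 1/((-659 + (33/2 - 15*(3*(-1) - 4)/4 - 5*(3*(-1) - 4)**2/4))*(-267*(-5))) = 1/((-659 + (33/2 - 15*(-3 - 4)/4 - 5*(-3 - 4)**2/4))*1335) = 1/((-659 + (33/2 - 15/4*(-7) - 5/4*(-7)**2))*1335) = 1/((-659 + (33/2 + 105/4 - 5/4*49))*1335) = 1/((-659 + (33/2 + 105/4 - 245/4))*1335) = 1/((-659 - 37/2)*1335) = 1/(-1355/2*1335) = 1/(-1808925/2) = -2/1808925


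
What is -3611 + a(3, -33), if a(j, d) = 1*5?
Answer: -3606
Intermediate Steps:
a(j, d) = 5
-3611 + a(3, -33) = -3611 + 5 = -3606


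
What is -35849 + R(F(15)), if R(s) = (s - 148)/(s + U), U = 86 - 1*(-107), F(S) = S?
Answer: -7456725/208 ≈ -35850.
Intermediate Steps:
U = 193 (U = 86 + 107 = 193)
R(s) = (-148 + s)/(193 + s) (R(s) = (s - 148)/(s + 193) = (-148 + s)/(193 + s))
-35849 + R(F(15)) = -35849 + (-148 + 15)/(193 + 15) = -35849 - 133/208 = -7456725/208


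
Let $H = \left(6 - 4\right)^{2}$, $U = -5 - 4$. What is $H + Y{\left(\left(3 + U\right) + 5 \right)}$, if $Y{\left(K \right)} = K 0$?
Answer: $4$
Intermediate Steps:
$U = -9$ ($U = -5 - 4 = -9$)
$Y{\left(K \right)} = 0$
$H = 4$ ($H = 2^{2} = 4$)
$H + Y{\left(\left(3 + U\right) + 5 \right)} = 4 + 0 = 4$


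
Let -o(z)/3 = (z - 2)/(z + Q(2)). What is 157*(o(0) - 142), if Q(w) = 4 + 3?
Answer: -155116/7 ≈ -22159.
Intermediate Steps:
Q(w) = 7
o(z) = -3*(-2 + z)/(7 + z) (o(z) = -3*(z - 2)/(z + 7) = -3*(-2 + z)/(7 + z))
157*(o(0) - 142) = 157*(3*(2 - 1*0)/(7 + 0) - 142) = 157*(3*(2 + 0)/7 - 142) = 157*(3*(⅐)*2 - 142) = 157*(6/7 - 142) = 157*(-988/7) = -155116/7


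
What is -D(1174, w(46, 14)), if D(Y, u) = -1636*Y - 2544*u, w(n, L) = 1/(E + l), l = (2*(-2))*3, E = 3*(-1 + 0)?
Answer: 9602472/5 ≈ 1.9205e+6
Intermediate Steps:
E = -3 (E = 3*(-1) = -3)
l = -12 (l = -4*3 = -12)
w(n, L) = -1/15 (w(n, L) = 1/(-3 - 12) = 1/(-15) = -1/15)
D(Y, u) = -2544*u - 1636*Y
-D(1174, w(46, 14)) = -(-2544*(-1/15) - 1636*1174) = -(848/5 - 1920664) = -1*(-9602472/5) = 9602472/5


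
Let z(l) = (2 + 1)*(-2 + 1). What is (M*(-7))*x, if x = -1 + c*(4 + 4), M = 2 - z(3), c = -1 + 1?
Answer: 35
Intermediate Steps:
z(l) = -3 (z(l) = 3*(-1) = -3)
c = 0
M = 5 (M = 2 - 1*(-3) = 2 + 3 = 5)
x = -1 (x = -1 + 0*(4 + 4) = -1 + 0*8 = -1 + 0 = -1)
(M*(-7))*x = (5*(-7))*(-1) = -35*(-1) = 35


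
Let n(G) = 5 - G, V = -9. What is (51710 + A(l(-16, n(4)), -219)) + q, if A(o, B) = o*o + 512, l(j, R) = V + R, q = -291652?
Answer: -239366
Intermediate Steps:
l(j, R) = -9 + R
A(o, B) = 512 + o**2 (A(o, B) = o**2 + 512 = 512 + o**2)
(51710 + A(l(-16, n(4)), -219)) + q = (51710 + (512 + (-9 + (5 - 1*4))**2)) - 291652 = (51710 + (512 + (-9 + (5 - 4))**2)) - 291652 = (51710 + (512 + (-9 + 1)**2)) - 291652 = (51710 + (512 + (-8)**2)) - 291652 = (51710 + (512 + 64)) - 291652 = (51710 + 576) - 291652 = 52286 - 291652 = -239366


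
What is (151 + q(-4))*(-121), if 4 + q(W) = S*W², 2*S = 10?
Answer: -27467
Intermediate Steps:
S = 5 (S = (½)*10 = 5)
q(W) = -4 + 5*W²
(151 + q(-4))*(-121) = (151 + (-4 + 5*(-4)²))*(-121) = (151 + (-4 + 5*16))*(-121) = (151 + (-4 + 80))*(-121) = (151 + 76)*(-121) = 227*(-121) = -27467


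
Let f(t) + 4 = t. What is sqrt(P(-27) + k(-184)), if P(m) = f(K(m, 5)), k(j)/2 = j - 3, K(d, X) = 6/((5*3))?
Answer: 4*I*sqrt(590)/5 ≈ 19.432*I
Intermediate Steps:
K(d, X) = 2/5 (K(d, X) = 6/15 = 6*(1/15) = 2/5)
k(j) = -6 + 2*j (k(j) = 2*(j - 3) = 2*(-3 + j) = -6 + 2*j)
f(t) = -4 + t
P(m) = -18/5 (P(m) = -4 + 2/5 = -18/5)
sqrt(P(-27) + k(-184)) = sqrt(-18/5 + (-6 + 2*(-184))) = sqrt(-18/5 + (-6 - 368)) = sqrt(-18/5 - 374) = sqrt(-1888/5) = 4*I*sqrt(590)/5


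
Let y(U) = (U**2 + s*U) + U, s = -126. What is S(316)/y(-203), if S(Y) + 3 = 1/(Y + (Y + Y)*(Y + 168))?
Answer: -918611/20388287136 ≈ -4.5056e-5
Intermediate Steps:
S(Y) = -3 + 1/(Y + 2*Y*(168 + Y)) (S(Y) = -3 + 1/(Y + (Y + Y)*(Y + 168)) = -3 + 1/(Y + (2*Y)*(168 + Y)) = -3 + 1/(Y + 2*Y*(168 + Y)))
y(U) = U**2 - 125*U (y(U) = (U**2 - 126*U) + U = U**2 - 125*U)
S(316)/y(-203) = ((1 - 1011*316 - 6*316**2)/(316*(337 + 2*316)))/((-203*(-125 - 203))) = ((1 - 319476 - 6*99856)/(316*(337 + 632)))/((-203*(-328))) = ((1/316)*(1 - 319476 - 599136)/969)/66584 = ((1/316)*(1/969)*(-918611))*(1/66584) = -918611/306204*1/66584 = -918611/20388287136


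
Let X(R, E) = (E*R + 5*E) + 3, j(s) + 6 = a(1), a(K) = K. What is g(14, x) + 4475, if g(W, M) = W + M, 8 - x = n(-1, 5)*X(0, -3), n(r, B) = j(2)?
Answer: 4437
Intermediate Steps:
j(s) = -5 (j(s) = -6 + 1 = -5)
n(r, B) = -5
X(R, E) = 3 + 5*E + E*R (X(R, E) = (5*E + E*R) + 3 = 3 + 5*E + E*R)
x = -52 (x = 8 - (-5)*(3 + 5*(-3) - 3*0) = 8 - (-5)*(3 - 15 + 0) = 8 - (-5)*(-12) = 8 - 1*60 = 8 - 60 = -52)
g(W, M) = M + W
g(14, x) + 4475 = (-52 + 14) + 4475 = -38 + 4475 = 4437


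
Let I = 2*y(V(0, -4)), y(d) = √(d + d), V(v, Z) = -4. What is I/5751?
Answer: 4*I*√2/5751 ≈ 0.00098363*I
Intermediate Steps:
y(d) = √2*√d (y(d) = √(2*d) = √2*√d)
I = 4*I*√2 (I = 2*(√2*√(-4)) = 2*(√2*(2*I)) = 2*(2*I*√2) = 4*I*√2 ≈ 5.6569*I)
I/5751 = (4*I*√2)/5751 = (4*I*√2)*(1/5751) = 4*I*√2/5751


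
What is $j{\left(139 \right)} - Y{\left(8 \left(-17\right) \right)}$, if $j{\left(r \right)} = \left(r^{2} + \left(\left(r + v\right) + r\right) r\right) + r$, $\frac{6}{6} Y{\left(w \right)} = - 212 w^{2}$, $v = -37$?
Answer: $3974111$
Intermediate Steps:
$Y{\left(w \right)} = - 212 w^{2}$
$j{\left(r \right)} = r + r^{2} + r \left(-37 + 2 r\right)$ ($j{\left(r \right)} = \left(r^{2} + \left(\left(r - 37\right) + r\right) r\right) + r = \left(r^{2} + \left(\left(-37 + r\right) + r\right) r\right) + r = \left(r^{2} + \left(-37 + 2 r\right) r\right) + r = \left(r^{2} + r \left(-37 + 2 r\right)\right) + r = r + r^{2} + r \left(-37 + 2 r\right)$)
$j{\left(139 \right)} - Y{\left(8 \left(-17\right) \right)} = 3 \cdot 139 \left(-12 + 139\right) - - 212 \left(8 \left(-17\right)\right)^{2} = 3 \cdot 139 \cdot 127 - - 212 \left(-136\right)^{2} = 52959 - \left(-212\right) 18496 = 52959 - -3921152 = 52959 + 3921152 = 3974111$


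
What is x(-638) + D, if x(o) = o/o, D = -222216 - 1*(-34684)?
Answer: -187531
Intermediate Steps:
D = -187532 (D = -222216 + 34684 = -187532)
x(o) = 1
x(-638) + D = 1 - 187532 = -187531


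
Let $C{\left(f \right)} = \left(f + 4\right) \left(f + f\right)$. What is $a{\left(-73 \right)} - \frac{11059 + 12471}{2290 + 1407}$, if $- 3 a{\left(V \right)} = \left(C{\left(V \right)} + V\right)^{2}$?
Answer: $- \frac{369774014287}{11091} \approx -3.334 \cdot 10^{7}$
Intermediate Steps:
$C{\left(f \right)} = 2 f \left(4 + f\right)$ ($C{\left(f \right)} = \left(4 + f\right) 2 f = 2 f \left(4 + f\right)$)
$a{\left(V \right)} = - \frac{\left(V + 2 V \left(4 + V\right)\right)^{2}}{3}$ ($a{\left(V \right)} = - \frac{\left(2 V \left(4 + V\right) + V\right)^{2}}{3} = - \frac{\left(V + 2 V \left(4 + V\right)\right)^{2}}{3}$)
$a{\left(-73 \right)} - \frac{11059 + 12471}{2290 + 1407} = - \frac{\left(-73\right)^{2} \left(9 + 2 \left(-73\right)\right)^{2}}{3} - \frac{11059 + 12471}{2290 + 1407} = \left(- \frac{1}{3}\right) 5329 \left(9 - 146\right)^{2} - \frac{23530}{3697} = \left(- \frac{1}{3}\right) 5329 \left(-137\right)^{2} - 23530 \cdot \frac{1}{3697} = \left(- \frac{1}{3}\right) 5329 \cdot 18769 - \frac{23530}{3697} = - \frac{100020001}{3} - \frac{23530}{3697} = - \frac{369774014287}{11091}$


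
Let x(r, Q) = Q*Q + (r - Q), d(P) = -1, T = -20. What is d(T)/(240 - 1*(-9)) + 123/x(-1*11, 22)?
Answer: 736/2739 ≈ 0.26871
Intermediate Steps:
x(r, Q) = r + Q² - Q (x(r, Q) = Q² + (r - Q) = r + Q² - Q)
d(T)/(240 - 1*(-9)) + 123/x(-1*11, 22) = -1/(240 - 1*(-9)) + 123/(-1*11 + 22² - 1*22) = -1/(240 + 9) + 123/(-11 + 484 - 22) = -1/249 + 123/451 = -1*1/249 + 123*(1/451) = -1/249 + 3/11 = 736/2739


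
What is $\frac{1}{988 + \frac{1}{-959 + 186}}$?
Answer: $\frac{773}{763723} \approx 0.0010121$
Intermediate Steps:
$\frac{1}{988 + \frac{1}{-959 + 186}} = \frac{1}{988 + \frac{1}{-773}} = \frac{1}{988 - \frac{1}{773}} = \frac{1}{\frac{763723}{773}} = \frac{773}{763723}$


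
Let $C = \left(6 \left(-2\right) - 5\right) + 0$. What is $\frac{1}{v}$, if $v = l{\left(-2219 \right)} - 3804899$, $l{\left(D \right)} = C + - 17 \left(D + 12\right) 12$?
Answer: $- \frac{1}{3354688} \approx -2.9809 \cdot 10^{-7}$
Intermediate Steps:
$C = -17$ ($C = \left(-12 - 5\right) + 0 = -17 + 0 = -17$)
$l{\left(D \right)} = -2465 - 204 D$ ($l{\left(D \right)} = -17 + - 17 \left(D + 12\right) 12 = -17 + - 17 \left(12 + D\right) 12 = -17 + \left(-204 - 17 D\right) 12 = -17 - \left(2448 + 204 D\right) = -2465 - 204 D$)
$v = -3354688$ ($v = \left(-2465 - -452676\right) - 3804899 = \left(-2465 + 452676\right) - 3804899 = 450211 - 3804899 = -3354688$)
$\frac{1}{v} = \frac{1}{-3354688} = - \frac{1}{3354688}$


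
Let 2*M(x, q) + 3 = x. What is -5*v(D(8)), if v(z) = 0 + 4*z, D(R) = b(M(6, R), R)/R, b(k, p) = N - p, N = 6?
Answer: 5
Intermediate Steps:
M(x, q) = -3/2 + x/2
b(k, p) = 6 - p
D(R) = (6 - R)/R
v(z) = 4*z
-5*v(D(8)) = -20*(6 - 1*8)/8 = -20*(6 - 8)/8 = -20*(⅛)*(-2) = -20*(-1)/4 = -5*(-1) = 5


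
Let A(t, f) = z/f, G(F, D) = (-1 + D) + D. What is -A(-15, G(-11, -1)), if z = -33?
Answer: -11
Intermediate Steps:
G(F, D) = -1 + 2*D
A(t, f) = -33/f
-A(-15, G(-11, -1)) = -(-33)/(-1 + 2*(-1)) = -(-33)/(-1 - 2) = -(-33)/(-3) = -(-33)*(-1)/3 = -1*11 = -11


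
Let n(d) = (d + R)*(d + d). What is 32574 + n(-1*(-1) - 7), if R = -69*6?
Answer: 37614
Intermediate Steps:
R = -414
n(d) = 2*d*(-414 + d) (n(d) = (d - 414)*(d + d) = (-414 + d)*(2*d) = 2*d*(-414 + d))
32574 + n(-1*(-1) - 7) = 32574 + 2*(-1*(-1) - 7)*(-414 + (-1*(-1) - 7)) = 32574 + 2*(1 - 7)*(-414 + (1 - 7)) = 32574 + 2*(-6)*(-414 - 6) = 32574 + 2*(-6)*(-420) = 32574 + 5040 = 37614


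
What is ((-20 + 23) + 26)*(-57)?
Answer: -1653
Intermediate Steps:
((-20 + 23) + 26)*(-57) = (3 + 26)*(-57) = 29*(-57) = -1653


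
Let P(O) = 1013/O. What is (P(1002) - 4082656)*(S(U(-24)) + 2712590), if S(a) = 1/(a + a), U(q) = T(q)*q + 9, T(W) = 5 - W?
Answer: -15246890850612879041/1376748 ≈ -1.1075e+13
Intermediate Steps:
U(q) = 9 + q*(5 - q) (U(q) = (5 - q)*q + 9 = q*(5 - q) + 9 = 9 + q*(5 - q))
S(a) = 1/(2*a)
(P(1002) - 4082656)*(S(U(-24)) + 2712590) = (1013/1002 - 4082656)*(1/(2*(9 - 1*(-24)*(-5 - 24))) + 2712590) = (1013*(1/1002) - 4082656)*(1/(2*(9 - 1*(-24)*(-29))) + 2712590) = (1013/1002 - 4082656)*(1/(2*(9 - 696)) + 2712590) = -4090820299*((½)/(-687) + 2712590)/1002 = -4090820299*((½)*(-1/687) + 2712590)/1002 = -4090820299*(-1/1374 + 2712590)/1002 = -4090820299/1002*3727098659/1374 = -15246890850612879041/1376748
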